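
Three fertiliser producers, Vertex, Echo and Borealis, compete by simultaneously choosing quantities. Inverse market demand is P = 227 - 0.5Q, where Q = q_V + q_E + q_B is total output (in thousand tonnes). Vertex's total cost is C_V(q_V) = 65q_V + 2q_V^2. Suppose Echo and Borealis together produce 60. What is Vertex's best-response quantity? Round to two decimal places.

With rivals' combined output fixed at 60, Vertex's profit is π_V = (227 - (1/2)·60 - (1/2)q_V)q_V - (65q_V + 2q_V²) = (197 - (1/2)q_V)q_V - (65q_V + 2q_V²).
∂π_V/∂q_V = 132 - 5q_V = 0, so q_V = 132/5.

26.40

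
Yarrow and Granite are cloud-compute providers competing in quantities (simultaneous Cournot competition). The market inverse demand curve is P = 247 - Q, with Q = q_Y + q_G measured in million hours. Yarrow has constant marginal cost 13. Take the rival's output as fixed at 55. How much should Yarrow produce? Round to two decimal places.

89.50

With the rival's output fixed at 55, Yarrow's profit is π_Y = (247 - 55 - q_Y)q_Y - (13q_Y) = (192 - q_Y)q_Y - (13q_Y).
∂π_Y/∂q_Y = 179 - 2q_Y = 0, so q_Y = 179/2.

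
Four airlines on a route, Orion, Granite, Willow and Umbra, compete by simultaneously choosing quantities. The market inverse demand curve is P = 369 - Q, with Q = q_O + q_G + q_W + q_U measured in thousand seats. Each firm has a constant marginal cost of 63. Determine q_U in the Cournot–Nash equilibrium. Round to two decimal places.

Each firm earns π_i = (369 - Q)q_i - 63q_i.
First-order condition (treating rivals' output as given): 306 - 2q_i - Σ_{j≠i} q_j = 0.
With identical firms every q_j equals q_i, so Σ_{j≠i} q_j = 3q_i and 306 = 5q_i, giving q_i = 306/5.

61.20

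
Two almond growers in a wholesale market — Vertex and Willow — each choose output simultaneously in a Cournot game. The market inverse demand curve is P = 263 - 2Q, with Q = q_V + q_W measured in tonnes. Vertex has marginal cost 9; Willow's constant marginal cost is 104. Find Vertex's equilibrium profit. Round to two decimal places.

6766.72

Vertex's profit: π_V = (263 - 2Q)q_V - (9q_V). Setting ∂π_V/∂q_V = 0: 254 - 4q_V - 2(q_W) = 0.
Willow's profit: π_W = (263 - 2Q)q_W - (104q_W). Setting ∂π_W/∂q_W = 0: 159 - 4q_W - 2(q_V) = 0.
Rearranging gives the reaction functions q_V = (254 - 2q_W)/4 and q_W = (159 - 2q_V)/4.
Substituting one into the other gives q_V = 349/6 and q_W = 32/3.
Price P = 263 - 2·(413/6) = 376/3.
Vertex's profit: (376/3 - 9)·(349/6) = 6766.7222.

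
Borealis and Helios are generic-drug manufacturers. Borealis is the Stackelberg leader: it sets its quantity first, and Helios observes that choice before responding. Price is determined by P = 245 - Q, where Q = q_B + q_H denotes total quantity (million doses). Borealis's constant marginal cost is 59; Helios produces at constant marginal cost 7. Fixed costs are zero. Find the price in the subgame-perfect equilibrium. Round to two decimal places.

92.50

The follower Helios best-responds to any q_B: π_H = (245 - Q)q_H - 7q_H.
∂π_H/∂q_H = 238 - q_B - 2q_H = 0 gives the reaction function q_H = (238 - q_B)/2.
The leader anticipates this reaction. Substituting into P = 245 - Q gives P = 126 - (1/2)q_B, so π_B = (126 - (1/2)q_B)q_B - 59q_B.
Maximising: ∂π_B/∂q_B = 67 - q_B = 0, giving q_B = 67.
Then q_H = (238 - 67)/2 = 171/2.
Total output Q = 305/2, so price P = 245 - 305/2 = 185/2.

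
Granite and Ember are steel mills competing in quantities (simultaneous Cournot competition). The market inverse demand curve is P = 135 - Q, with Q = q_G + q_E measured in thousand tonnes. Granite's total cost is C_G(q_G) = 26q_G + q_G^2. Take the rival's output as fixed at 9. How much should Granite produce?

25

With the rival's output fixed at 9, Granite's profit is π_G = (135 - 9 - q_G)q_G - (26q_G + q_G²) = (126 - q_G)q_G - (26q_G + q_G²).
∂π_G/∂q_G = 100 - 4q_G = 0, so q_G = 25.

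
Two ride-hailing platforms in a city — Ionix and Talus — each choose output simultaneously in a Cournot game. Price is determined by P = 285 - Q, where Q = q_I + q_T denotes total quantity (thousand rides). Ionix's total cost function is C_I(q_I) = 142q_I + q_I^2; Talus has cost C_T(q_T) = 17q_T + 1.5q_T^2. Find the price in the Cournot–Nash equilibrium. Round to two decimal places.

212.58

Ionix's profit: π_I = (285 - Q)q_I - (142q_I + q_I²). Setting ∂π_I/∂q_I = 0: 143 - 4q_I - (q_T) = 0.
Talus's profit: π_T = (285 - Q)q_T - (17q_T + (3/2)q_T²). Setting ∂π_T/∂q_T = 0: 268 - 5q_T - (q_I) = 0.
Rearranging gives the reaction functions q_I = (143 - q_T)/4 and q_T = (268 - q_I)/5.
Substituting one into the other gives q_I = 447/19 and q_T = 929/19.
Total output Q = 1376/19, so price P = 285 - 1376/19 = 212.5789.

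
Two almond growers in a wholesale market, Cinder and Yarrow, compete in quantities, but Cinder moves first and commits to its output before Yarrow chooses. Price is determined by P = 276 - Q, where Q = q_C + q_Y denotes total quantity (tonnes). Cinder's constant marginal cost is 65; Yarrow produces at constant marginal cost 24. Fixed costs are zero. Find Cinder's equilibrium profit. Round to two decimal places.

3612.50

Solve by backward induction. Given q_C, the follower Yarrow maximises π_Y = (276 - q_C - q_Y)q_Y - 24q_Y.
Setting the follower's marginal profit to zero, 252 - q_C - 2q_Y = 0, i.e. q_Y = (252 - q_C)/2.
The leader anticipates this reaction. Substituting into P = 276 - Q gives P = 150 - (1/2)q_C, so π_C = (150 - (1/2)q_C)q_C - 65q_C.
Leader FOC: 85 - q_C = 0, so q_C = 85.
Then q_Y = (252 - 85)/2 = 167/2.
Price P = 276 - 337/2 = 215/2.
Cinder's profit: (215/2 - 65)·85 = 3612.5000.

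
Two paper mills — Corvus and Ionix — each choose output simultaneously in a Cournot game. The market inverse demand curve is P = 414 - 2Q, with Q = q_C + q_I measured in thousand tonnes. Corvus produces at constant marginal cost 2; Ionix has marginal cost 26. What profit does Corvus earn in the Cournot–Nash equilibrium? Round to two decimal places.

10560.89

Corvus's profit: π_C = (414 - 2Q)q_C - (2q_C). Setting ∂π_C/∂q_C = 0: 412 - 4q_C - 2(q_I) = 0.
Ionix's first-order condition: 388 - 4q_I - 2(q_C) = 0.
So q_C = (412 - 2q_I)/4 and q_I = (388 - 2q_C)/4.
Solving the pair: q_C = 218/3, q_I = 182/3.
Price P = 414 - 2·(400/3) = 442/3.
Corvus's profit: (442/3 - 2)·(218/3) = 10560.8889.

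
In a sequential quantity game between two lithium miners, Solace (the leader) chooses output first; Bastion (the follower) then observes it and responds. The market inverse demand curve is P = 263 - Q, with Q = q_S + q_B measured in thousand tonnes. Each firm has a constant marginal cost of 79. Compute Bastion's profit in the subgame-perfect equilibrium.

Solve by backward induction. Given q_S, the follower Bastion maximises π_B = (263 - q_S - q_B)q_B - 79q_B.
Setting the follower's marginal profit to zero, 184 - q_S - 2q_B = 0, i.e. q_B = (184 - q_S)/2.
Solace substitutes q_B(q_S) into its own profit: π_S = q_S(263 - q_S - (184 - q_S)/2) - 79q_S = (171 - (1/2)q_S)q_S - 79q_S.
Maximising: ∂π_S/∂q_S = 92 - q_S = 0, giving q_S = 92.
Then q_B = (184 - 92)/2 = 46.
Price P = 263 - 138 = 125.
Bastion's profit: (125 - 79)·46 = 2116.

2116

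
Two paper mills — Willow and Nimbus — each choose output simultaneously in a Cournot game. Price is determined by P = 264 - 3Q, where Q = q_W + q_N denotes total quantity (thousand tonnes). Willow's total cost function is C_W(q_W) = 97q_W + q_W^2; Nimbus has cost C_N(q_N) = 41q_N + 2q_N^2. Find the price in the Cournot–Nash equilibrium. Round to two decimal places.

167.49

Willow's profit: π_W = (264 - 3Q)q_W - (97q_W + q_W²). Setting ∂π_W/∂q_W = 0: 167 - 8q_W - 3(q_N) = 0.
Nimbus's profit: π_N = (264 - 3Q)q_N - (41q_N + 2q_N²). Setting ∂π_N/∂q_N = 0: 223 - 10q_N - 3(q_W) = 0.
So q_W = (167 - 3q_N)/8 and q_N = (223 - 3q_W)/10.
Substituting one into the other gives q_W = 1001/71 and q_N = 1283/71.
Total output Q = 32.1690, so price P = 264 - 3·32.1690 = 167.4930.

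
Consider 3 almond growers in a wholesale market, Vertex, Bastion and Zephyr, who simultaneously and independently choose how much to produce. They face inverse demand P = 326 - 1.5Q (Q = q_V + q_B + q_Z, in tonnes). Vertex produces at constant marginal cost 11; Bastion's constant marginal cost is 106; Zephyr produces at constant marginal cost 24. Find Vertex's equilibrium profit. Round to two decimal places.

Vertex's profit: π_V = (326 - 1.5Q)q_V - (11q_V). Setting ∂π_V/∂q_V = 0: 315 - 3q_V - (3/2)(q_B + q_Z) = 0.
Bastion's first-order condition: 220 - 3q_B - (3/2)(q_V + q_Z) = 0.
Zephyr's profit: π_Z = (326 - 1.5Q)q_Z - (24q_Z). Setting ∂π_Z/∂q_Z = 0: 302 - 3q_Z - (3/2)(q_V + q_B) = 0.
Adding the 3 conditions: 837 − 3Q − 3Q = 0, i.e. Q = 279/2.
Back-substituting: q_V = (315 − 837/4)/(3/2) = 141/2, q_B = (220 − 837/4)/(3/2) = 43/6, q_Z = (302 − 837/4)/(3/2) = 371/6.
Price P = 326 - (3/2)·(279/2) = 467/4.
Vertex's profit: (467/4 - 11)·(141/2) = 7455.3750.

7455.38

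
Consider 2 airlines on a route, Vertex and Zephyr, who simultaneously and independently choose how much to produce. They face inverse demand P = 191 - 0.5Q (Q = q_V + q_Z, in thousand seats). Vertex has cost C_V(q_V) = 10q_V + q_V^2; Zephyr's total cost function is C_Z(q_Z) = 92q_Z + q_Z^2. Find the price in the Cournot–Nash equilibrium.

151

Vertex's profit: π_V = (191 - 0.5Q)q_V - (10q_V + q_V²). Setting ∂π_V/∂q_V = 0: 181 - 3q_V - (1/2)(q_Z) = 0.
Zephyr's first-order condition: 99 - 3q_Z - (1/2)(q_V) = 0.
Best responses: q_V = (181 - (1/2)q_Z)/3, q_Z = (99 - (1/2)q_V)/3.
Solving the pair: q_V = 282/5, q_Z = 118/5.
Total output Q = 80, so price P = 191 - (1/2)·80 = 151.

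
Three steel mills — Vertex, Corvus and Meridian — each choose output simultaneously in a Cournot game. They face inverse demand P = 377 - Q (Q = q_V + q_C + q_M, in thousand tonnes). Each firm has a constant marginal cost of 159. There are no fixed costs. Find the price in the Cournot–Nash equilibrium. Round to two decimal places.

213.50

A representative firm's profit is π_i = q_i(377 - Q) - 159q_i.
Setting ∂π_i/∂q_i = 0 with rivals' quantities fixed: 218 - 2q_i - Σ_{j≠i} q_j = 0.
By symmetry each firm produces the same amount; substituting Σ_{j≠i} q_j = 2q_i yields q_i = 218/4 = 109/2.
Total output Q = 327/2, so price P = 377 - 327/2 = 427/2.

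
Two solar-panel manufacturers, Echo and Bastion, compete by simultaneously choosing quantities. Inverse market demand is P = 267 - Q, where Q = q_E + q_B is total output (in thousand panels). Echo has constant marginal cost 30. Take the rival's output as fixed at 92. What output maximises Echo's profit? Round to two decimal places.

With the rival's output fixed at 92, Echo's profit is π_E = (267 - 92 - q_E)q_E - (30q_E) = (175 - q_E)q_E - (30q_E).
∂π_E/∂q_E = 145 - 2q_E = 0, so q_E = 145/2.

72.50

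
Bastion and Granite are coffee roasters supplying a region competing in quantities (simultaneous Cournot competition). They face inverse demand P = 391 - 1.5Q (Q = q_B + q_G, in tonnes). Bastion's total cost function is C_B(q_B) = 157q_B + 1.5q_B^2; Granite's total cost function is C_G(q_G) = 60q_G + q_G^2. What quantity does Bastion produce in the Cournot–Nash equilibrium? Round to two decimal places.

24.27

Bastion's profit: π_B = (391 - 1.5Q)q_B - (157q_B + (3/2)q_B²). Setting ∂π_B/∂q_B = 0: 234 - 6q_B - (3/2)(q_G) = 0.
Granite's profit: π_G = (391 - 1.5Q)q_G - (60q_G + q_G²). Setting ∂π_G/∂q_G = 0: 331 - 5q_G - (3/2)(q_B) = 0.
Best responses: q_B = (234 - (3/2)q_G)/6, q_G = (331 - (3/2)q_B)/5.
Substituting one into the other gives q_B = 898/37 and q_G = 58.9189.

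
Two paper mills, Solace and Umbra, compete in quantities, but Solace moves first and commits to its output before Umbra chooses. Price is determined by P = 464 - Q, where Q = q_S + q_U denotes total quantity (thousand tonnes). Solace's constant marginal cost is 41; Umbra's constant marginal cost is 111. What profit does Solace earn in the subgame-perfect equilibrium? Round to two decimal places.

The follower Umbra best-responds to any q_S: π_U = (464 - Q)q_U - 111q_U.
∂π_U/∂q_U = 353 - q_S - 2q_U = 0 gives the reaction function q_U = (353 - q_S)/2.
Solace substitutes q_U(q_S) into its own profit: π_S = q_S(464 - q_S - (353 - q_S)/2) - 41q_S = (575/2 - (1/2)q_S)q_S - 41q_S.
The leader's first-order condition 493/2 - q_S = 0 yields q_S = 493/2.
Then q_U = (353 - 493/2)/2 = 213/4.
Price P = 464 - 1199/4 = 657/4.
Solace's profit: (657/4 - 41)·(493/2) = 30381.1250.

30381.13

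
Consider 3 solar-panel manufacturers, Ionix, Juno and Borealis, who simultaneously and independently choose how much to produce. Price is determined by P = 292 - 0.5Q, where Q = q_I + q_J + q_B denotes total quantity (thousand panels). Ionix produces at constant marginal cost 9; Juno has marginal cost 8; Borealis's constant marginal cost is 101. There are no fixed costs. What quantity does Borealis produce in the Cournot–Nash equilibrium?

3

Ionix's profit: π_I = (292 - 0.5Q)q_I - (9q_I). Setting ∂π_I/∂q_I = 0: 283 - q_I - (1/2)(q_J + q_B) = 0.
Juno's profit: π_J = (292 - 0.5Q)q_J - (8q_J). Setting ∂π_J/∂q_J = 0: 284 - q_J - (1/2)(q_I + q_B) = 0.
Borealis's profit: π_B = (292 - 0.5Q)q_B - (101q_B). Setting ∂π_B/∂q_B = 0: 191 - q_B - (1/2)(q_I + q_J) = 0.
Summing all 3 equations gives 758 − 2Q = 0, hence Q = 379.
Back-substituting: q_I = (283 − 379/2)/(1/2) = 187, q_J = (284 − 379/2)/(1/2) = 189, q_B = (191 − 379/2)/(1/2) = 3.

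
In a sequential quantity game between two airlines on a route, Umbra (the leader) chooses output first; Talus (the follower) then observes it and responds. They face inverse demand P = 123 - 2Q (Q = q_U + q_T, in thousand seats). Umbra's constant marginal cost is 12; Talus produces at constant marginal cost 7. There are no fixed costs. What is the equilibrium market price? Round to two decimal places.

The follower Talus best-responds to any q_U: π_T = (123 - 2Q)q_T - 7q_T.
∂π_T/∂q_T = 116 - 2q_U - 4q_T = 0 gives the reaction function q_T = (116 - 2q_U)/4.
Umbra substitutes q_T(q_U) into its own profit: π_U = q_U(123 - 2q_U - (116 - 2q_U)/2) - 12q_U = (65 - q_U)q_U - 12q_U.
Maximising: ∂π_U/∂q_U = 53 - 2q_U = 0, giving q_U = 53/2.
Then q_T = (116 - 2·(53/2))/4 = 63/4.
Total output Q = 169/4, so price P = 123 - 2·(169/4) = 77/2.

38.50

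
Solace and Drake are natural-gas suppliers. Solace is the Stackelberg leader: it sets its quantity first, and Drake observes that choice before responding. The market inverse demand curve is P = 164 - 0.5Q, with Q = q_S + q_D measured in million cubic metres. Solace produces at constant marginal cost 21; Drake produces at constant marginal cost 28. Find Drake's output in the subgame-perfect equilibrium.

61

The follower Drake best-responds to any q_S: π_D = (164 - 0.5Q)q_D - 28q_D.
Follower FOC: 136 - (1/2)q_S - q_D = 0, so q_D(q_S) = (136 - (1/2)q_S).
The leader anticipates this reaction. Substituting into P = 164 - 0.5Q gives P = 96 - (1/4)q_S, so π_S = (96 - (1/4)q_S)q_S - 21q_S.
Leader FOC: 75 - (1/2)q_S = 0, so q_S = 150.
Then q_D = (136 - (1/2)·150) = 61.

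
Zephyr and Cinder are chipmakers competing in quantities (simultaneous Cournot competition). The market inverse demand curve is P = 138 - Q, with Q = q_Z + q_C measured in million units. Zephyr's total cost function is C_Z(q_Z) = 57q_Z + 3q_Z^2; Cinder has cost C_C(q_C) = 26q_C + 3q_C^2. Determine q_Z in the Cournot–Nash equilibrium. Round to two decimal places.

Zephyr's profit: π_Z = (138 - Q)q_Z - (57q_Z + 3q_Z²). Setting ∂π_Z/∂q_Z = 0: 81 - 8q_Z - (q_C) = 0.
Cinder's profit: π_C = (138 - Q)q_C - (26q_C + 3q_C²). Setting ∂π_C/∂q_C = 0: 112 - 8q_C - (q_Z) = 0.
Rearranging gives the reaction functions q_Z = (81 - q_C)/8 and q_C = (112 - q_Z)/8.
Substituting one into the other gives q_Z = 536/63 and q_C = 815/63.

8.51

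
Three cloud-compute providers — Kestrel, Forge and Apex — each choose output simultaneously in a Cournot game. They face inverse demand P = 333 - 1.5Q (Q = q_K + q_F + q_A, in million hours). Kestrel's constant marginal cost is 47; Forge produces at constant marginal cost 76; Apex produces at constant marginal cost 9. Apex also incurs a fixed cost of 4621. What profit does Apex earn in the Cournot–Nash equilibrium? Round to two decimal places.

3047.38

Kestrel's profit: π_K = (333 - 1.5Q)q_K - (47q_K). Setting ∂π_K/∂q_K = 0: 286 - 3q_K - (3/2)(q_F + q_A) = 0.
Forge's profit: π_F = (333 - 1.5Q)q_F - (76q_F). Setting ∂π_F/∂q_F = 0: 257 - 3q_F - (3/2)(q_K + q_A) = 0.
Apex's first-order condition: 324 - 3q_A - (3/2)(q_K + q_F) = 0.
Summing all 3 equations gives 867 − 6Q = 0, hence Q = 289/2.
Back-substituting: q_K = (286 − 867/4)/(3/2) = 277/6, q_F = (257 − 867/4)/(3/2) = 161/6, q_A = (324 − 867/4)/(3/2) = 143/2.
Price P = 333 - (3/2)·(289/2) = 465/4.
Apex's profit: (465/4 - 9)·(143/2) - 4621 = 3047.3750.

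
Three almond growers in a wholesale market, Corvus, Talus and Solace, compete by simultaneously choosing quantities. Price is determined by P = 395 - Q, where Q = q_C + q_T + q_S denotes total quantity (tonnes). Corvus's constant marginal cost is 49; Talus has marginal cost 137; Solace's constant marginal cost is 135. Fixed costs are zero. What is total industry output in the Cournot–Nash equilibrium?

216

Corvus's profit: π_C = (395 - Q)q_C - (49q_C). Setting ∂π_C/∂q_C = 0: 346 - 2q_C - (q_T + q_S) = 0.
Talus's profit: π_T = (395 - Q)q_T - (137q_T). Setting ∂π_T/∂q_T = 0: 258 - 2q_T - (q_C + q_S) = 0.
Solace's first-order condition: 260 - 2q_S - (q_C + q_T) = 0.
Adding the 3 first-order conditions: 864 − 4Q = 0, so Q = 216.
Back-substituting: q_C = (346 − 216) = 130, q_T = (258 − 216) = 42, q_S = (260 − 216) = 44.
Total output Q = 130 + 42 + 44 = 216.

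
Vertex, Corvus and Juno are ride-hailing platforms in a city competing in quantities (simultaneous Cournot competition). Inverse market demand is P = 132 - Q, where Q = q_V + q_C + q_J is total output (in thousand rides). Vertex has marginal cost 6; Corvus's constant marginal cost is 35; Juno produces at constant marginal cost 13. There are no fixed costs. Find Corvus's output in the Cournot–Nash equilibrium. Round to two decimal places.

11.50

Vertex's profit: π_V = (132 - Q)q_V - (6q_V). Setting ∂π_V/∂q_V = 0: 126 - 2q_V - (q_C + q_J) = 0.
Corvus's profit: π_C = (132 - Q)q_C - (35q_C). Setting ∂π_C/∂q_C = 0: 97 - 2q_C - (q_V + q_J) = 0.
Juno's first-order condition: 119 - 2q_J - (q_V + q_C) = 0.
Summing all 3 equations gives 342 − 4Q = 0, hence Q = 171/2.
Back-substituting: q_V = (126 − 171/2) = 81/2, q_C = (97 − 171/2) = 23/2, q_J = (119 − 171/2) = 67/2.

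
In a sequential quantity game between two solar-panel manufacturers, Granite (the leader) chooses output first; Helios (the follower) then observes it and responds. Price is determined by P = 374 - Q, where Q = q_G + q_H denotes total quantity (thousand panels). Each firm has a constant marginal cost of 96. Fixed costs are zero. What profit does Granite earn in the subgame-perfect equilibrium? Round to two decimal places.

9660.50

Solve by backward induction. Given q_G, the follower Helios maximises π_H = (374 - q_G - q_H)q_H - 96q_H.
Setting the follower's marginal profit to zero, 278 - q_G - 2q_H = 0, i.e. q_H = (278 - q_G)/2.
The leader anticipates this reaction. Substituting into P = 374 - Q gives P = 235 - (1/2)q_G, so π_G = (235 - (1/2)q_G)q_G - 96q_G.
Maximising: ∂π_G/∂q_G = 139 - q_G = 0, giving q_G = 139.
Then q_H = (278 - 139)/2 = 139/2.
Price P = 374 - 417/2 = 331/2.
Granite's profit: (331/2 - 96)·139 = 9660.5000.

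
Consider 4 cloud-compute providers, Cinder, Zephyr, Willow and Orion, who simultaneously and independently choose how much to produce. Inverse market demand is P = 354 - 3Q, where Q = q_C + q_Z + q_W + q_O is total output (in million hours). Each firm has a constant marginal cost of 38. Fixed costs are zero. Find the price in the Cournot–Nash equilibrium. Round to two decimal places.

A representative firm's profit is π_i = q_i(354 - 3Q) - 38q_i.
First-order condition (treating rivals' output as given): 316 - 6q_i - 3·Σ_{j≠i} q_j = 0.
By symmetry each firm produces the same amount; substituting Σ_{j≠i} q_j = 3q_i yields q_i = 316/15.
Total output Q = 1264/15, so price P = 354 - 3·(1264/15) = 506/5.

101.20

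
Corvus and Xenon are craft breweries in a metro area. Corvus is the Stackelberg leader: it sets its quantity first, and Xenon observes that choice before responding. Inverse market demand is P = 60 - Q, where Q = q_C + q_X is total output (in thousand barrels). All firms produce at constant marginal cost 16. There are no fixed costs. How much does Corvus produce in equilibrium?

The follower Xenon best-responds to any q_C: π_X = (60 - Q)q_X - 16q_X.
Follower FOC: 44 - q_C - 2q_X = 0, so q_X(q_C) = (44 - q_C)/2.
The leader anticipates this reaction. Substituting into P = 60 - Q gives P = 38 - (1/2)q_C, so π_C = (38 - (1/2)q_C)q_C - 16q_C.
Maximising: ∂π_C/∂q_C = 22 - q_C = 0, giving q_C = 22.
Then q_X = (44 - 22)/2 = 11.

22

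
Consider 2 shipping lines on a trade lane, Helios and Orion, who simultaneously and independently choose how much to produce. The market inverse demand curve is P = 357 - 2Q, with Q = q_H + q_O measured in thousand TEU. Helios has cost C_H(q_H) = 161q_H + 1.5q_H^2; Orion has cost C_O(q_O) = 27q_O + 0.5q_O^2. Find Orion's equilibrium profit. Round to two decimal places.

9570.04

Helios's profit: π_H = (357 - 2Q)q_H - (161q_H + (3/2)q_H²). Setting ∂π_H/∂q_H = 0: 196 - 7q_H - 2(q_O) = 0.
Orion's first-order condition: 330 - 5q_O - 2(q_H) = 0.
Rearranging gives the reaction functions q_H = (196 - 2q_O)/7 and q_O = (330 - 2q_H)/5.
Substituting one into the other gives q_H = 320/31 and q_O = 1918/31.
Price P = 357 - 2·72.1935 = 212.6129.
Orion's profit: 212.6129·(1918/31) - 27·(1918/31) - (1/2)(1918/31)² = 9570.0416.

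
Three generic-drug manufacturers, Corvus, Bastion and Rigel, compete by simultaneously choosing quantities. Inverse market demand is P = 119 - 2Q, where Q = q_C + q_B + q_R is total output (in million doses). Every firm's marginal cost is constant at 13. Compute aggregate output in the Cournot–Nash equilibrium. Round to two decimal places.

A representative firm's profit is π_i = q_i(119 - 2Q) - 13q_i.
Setting ∂π_i/∂q_i = 0 with rivals' quantities fixed: 106 - 4q_i - 2·Σ_{j≠i} q_j = 0.
By symmetry each firm produces the same amount; substituting Σ_{j≠i} q_j = 2q_i yields q_i = 106/8 = 53/4.
Total output Q = 53/4 + 53/4 + 53/4 = 159/4.

39.75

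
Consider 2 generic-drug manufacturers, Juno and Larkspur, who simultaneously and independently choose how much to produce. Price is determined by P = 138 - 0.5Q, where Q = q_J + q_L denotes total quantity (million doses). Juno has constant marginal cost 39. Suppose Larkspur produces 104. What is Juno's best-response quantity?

With the rival's output fixed at 104, Juno's profit is π_J = (138 - (1/2)·104 - (1/2)q_J)q_J - (39q_J) = (86 - (1/2)q_J)q_J - (39q_J).
∂π_J/∂q_J = 47 - q_J = 0, so q_J = 47.

47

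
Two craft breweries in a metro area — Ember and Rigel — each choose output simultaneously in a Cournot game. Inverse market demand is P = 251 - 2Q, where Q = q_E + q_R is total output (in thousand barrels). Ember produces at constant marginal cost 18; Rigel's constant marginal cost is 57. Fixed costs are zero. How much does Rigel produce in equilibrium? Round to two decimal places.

Ember's profit: π_E = (251 - 2Q)q_E - (18q_E). Setting ∂π_E/∂q_E = 0: 233 - 4q_E - 2(q_R) = 0.
Rigel's profit: π_R = (251 - 2Q)q_R - (57q_R). Setting ∂π_R/∂q_R = 0: 194 - 4q_R - 2(q_E) = 0.
So q_E = (233 - 2q_R)/4 and q_R = (194 - 2q_E)/4.
Substituting one into the other gives q_E = 136/3 and q_R = 155/6.

25.83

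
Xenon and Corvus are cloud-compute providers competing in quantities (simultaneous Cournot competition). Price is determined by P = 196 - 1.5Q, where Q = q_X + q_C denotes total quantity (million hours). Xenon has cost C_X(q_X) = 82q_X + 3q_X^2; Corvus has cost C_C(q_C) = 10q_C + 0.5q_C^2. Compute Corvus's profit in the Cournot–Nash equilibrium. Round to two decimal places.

Xenon's profit: π_X = (196 - 1.5Q)q_X - (82q_X + 3q_X²). Setting ∂π_X/∂q_X = 0: 114 - 9q_X - (3/2)(q_C) = 0.
Corvus's first-order condition: 186 - 4q_C - (3/2)(q_X) = 0.
So q_X = (114 - (3/2)q_C)/9 and q_C = (186 - (3/2)q_X)/4.
Solving the pair: q_X = 236/45, q_C = 668/15.
Price P = 196 - (3/2)·(448/9) = 364/3.
Corvus's profit: (364/3)·(668/15) - 10·(668/15) - (1/2)(668/15)² = 3966.4356.

3966.44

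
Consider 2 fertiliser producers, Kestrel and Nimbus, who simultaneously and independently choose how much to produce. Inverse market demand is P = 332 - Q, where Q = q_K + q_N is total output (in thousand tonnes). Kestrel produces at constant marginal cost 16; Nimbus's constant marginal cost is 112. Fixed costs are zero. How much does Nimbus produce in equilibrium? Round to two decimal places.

41.33

Kestrel's profit: π_K = (332 - Q)q_K - (16q_K). Setting ∂π_K/∂q_K = 0: 316 - 2q_K - (q_N) = 0.
Nimbus's first-order condition: 220 - 2q_N - (q_K) = 0.
Rearranging gives the reaction functions q_K = (316 - q_N)/2 and q_N = (220 - q_K)/2.
Solving the pair: q_K = 412/3, q_N = 124/3.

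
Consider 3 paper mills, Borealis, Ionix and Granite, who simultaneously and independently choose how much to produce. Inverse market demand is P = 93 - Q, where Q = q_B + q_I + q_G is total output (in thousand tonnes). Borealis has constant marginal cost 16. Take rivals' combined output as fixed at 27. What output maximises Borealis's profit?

25

With rivals' combined output fixed at 27, Borealis's profit is π_B = (93 - 27 - q_B)q_B - (16q_B) = (66 - q_B)q_B - (16q_B).
∂π_B/∂q_B = 50 - 2q_B = 0, so q_B = 25.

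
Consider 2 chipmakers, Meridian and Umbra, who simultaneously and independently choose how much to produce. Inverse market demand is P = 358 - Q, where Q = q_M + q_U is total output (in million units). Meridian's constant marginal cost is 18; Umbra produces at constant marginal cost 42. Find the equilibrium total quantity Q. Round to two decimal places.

Meridian's profit: π_M = (358 - Q)q_M - (18q_M). Setting ∂π_M/∂q_M = 0: 340 - 2q_M - (q_U) = 0.
Umbra's profit: π_U = (358 - Q)q_U - (42q_U). Setting ∂π_U/∂q_U = 0: 316 - 2q_U - (q_M) = 0.
Rearranging gives the reaction functions q_M = (340 - q_U)/2 and q_U = (316 - q_M)/2.
Substituting one into the other gives q_M = 364/3 and q_U = 292/3.
Total output Q = 364/3 + 292/3 = 656/3.

218.67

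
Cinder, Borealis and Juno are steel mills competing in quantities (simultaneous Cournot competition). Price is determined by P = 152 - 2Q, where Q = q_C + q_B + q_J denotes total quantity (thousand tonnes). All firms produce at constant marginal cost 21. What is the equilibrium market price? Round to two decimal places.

53.75

Each firm earns π_i = (152 - 2Q)q_i - 21q_i.
First-order condition (treating rivals' output as given): 131 - 4q_i - 2·Σ_{j≠i} q_j = 0.
With identical firms every q_j equals q_i, so Σ_{j≠i} q_j = 2q_i and 131 = 8q_i, giving q_i = 131/8.
Total output Q = 393/8, so price P = 152 - 2·(393/8) = 215/4.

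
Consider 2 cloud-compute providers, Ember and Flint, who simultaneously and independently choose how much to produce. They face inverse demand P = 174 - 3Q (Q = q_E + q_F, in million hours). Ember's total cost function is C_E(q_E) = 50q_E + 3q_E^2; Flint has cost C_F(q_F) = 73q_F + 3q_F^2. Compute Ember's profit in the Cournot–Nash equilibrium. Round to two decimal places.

Ember's profit: π_E = (174 - 3Q)q_E - (50q_E + 3q_E²). Setting ∂π_E/∂q_E = 0: 124 - 12q_E - 3(q_F) = 0.
Flint's first-order condition: 101 - 12q_F - 3(q_E) = 0.
Best responses: q_E = (124 - 3q_F)/12, q_F = (101 - 3q_E)/12.
Solving the pair: q_E = 79/9, q_F = 56/9.
Price P = 174 - 3·15 = 129.
Ember's profit: 129·(79/9) - 50·(79/9) - 3(79/9)² = 462.2963.

462.30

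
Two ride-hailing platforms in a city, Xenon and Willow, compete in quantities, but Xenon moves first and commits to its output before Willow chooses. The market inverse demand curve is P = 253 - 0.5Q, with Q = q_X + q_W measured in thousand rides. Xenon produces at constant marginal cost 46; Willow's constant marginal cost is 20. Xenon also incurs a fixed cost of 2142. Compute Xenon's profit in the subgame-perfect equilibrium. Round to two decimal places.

The follower Willow best-responds to any q_X: π_W = (253 - 0.5Q)q_W - 20q_W.
Setting the follower's marginal profit to zero, 233 - (1/2)q_X - q_W = 0, i.e. q_W = (233 - (1/2)q_X).
The leader anticipates this reaction. Substituting into P = 253 - 0.5Q gives P = 273/2 - (1/4)q_X, so π_X = (273/2 - (1/4)q_X)q_X - 46q_X.
The leader's first-order condition 181/2 - (1/2)q_X = 0 yields q_X = 181.
Then q_W = (233 - (1/2)·181) = 285/2.
Price P = 253 - (1/2)·(647/2) = 365/4.
Xenon's profit: (365/4 - 46)·181 - 2142 = 6048.2500.

6048.25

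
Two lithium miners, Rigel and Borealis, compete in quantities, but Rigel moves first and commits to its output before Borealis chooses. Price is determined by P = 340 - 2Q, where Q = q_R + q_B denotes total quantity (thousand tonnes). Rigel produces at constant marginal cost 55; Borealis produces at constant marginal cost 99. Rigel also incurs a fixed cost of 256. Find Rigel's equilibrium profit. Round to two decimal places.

Solve by backward induction. Given q_R, the follower Borealis maximises π_B = (340 - 2q_R - 2q_B)q_B - 99q_B.
Follower FOC: 241 - 2q_R - 4q_B = 0, so q_B(q_R) = (241 - 2q_R)/4.
Rigel substitutes q_B(q_R) into its own profit: π_R = q_R(340 - 2q_R - (241 - 2q_R)/2) - 55q_R = (439/2 - q_R)q_R - 55q_R.
Maximising: ∂π_R/∂q_R = 329/2 - 2q_R = 0, giving q_R = 329/4.
Then q_B = (241 - 2·(329/4))/4 = 153/8.
Price P = 340 - 2·(811/8) = 549/4.
Rigel's profit: (549/4 - 55)·(329/4) - 256 = 6509.0625.

6509.06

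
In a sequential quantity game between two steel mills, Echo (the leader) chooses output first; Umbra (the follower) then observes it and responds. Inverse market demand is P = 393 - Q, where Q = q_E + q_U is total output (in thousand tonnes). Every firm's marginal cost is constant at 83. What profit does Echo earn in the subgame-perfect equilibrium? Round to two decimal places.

12012.50

The follower Umbra best-responds to any q_E: π_U = (393 - Q)q_U - 83q_U.
∂π_U/∂q_U = 310 - q_E - 2q_U = 0 gives the reaction function q_U = (310 - q_E)/2.
The leader anticipates this reaction. Substituting into P = 393 - Q gives P = 238 - (1/2)q_E, so π_E = (238 - (1/2)q_E)q_E - 83q_E.
Leader FOC: 155 - q_E = 0, so q_E = 155.
Then q_U = (310 - 155)/2 = 155/2.
Price P = 393 - 465/2 = 321/2.
Echo's profit: (321/2 - 83)·155 = 12012.5000.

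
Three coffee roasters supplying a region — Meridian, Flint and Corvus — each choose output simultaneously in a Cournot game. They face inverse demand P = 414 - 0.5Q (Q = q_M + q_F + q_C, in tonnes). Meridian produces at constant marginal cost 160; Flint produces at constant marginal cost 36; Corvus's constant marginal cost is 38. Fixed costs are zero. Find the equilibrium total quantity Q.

Meridian's profit: π_M = (414 - 0.5Q)q_M - (160q_M). Setting ∂π_M/∂q_M = 0: 254 - q_M - (1/2)(q_F + q_C) = 0.
Flint's first-order condition: 378 - q_F - (1/2)(q_M + q_C) = 0.
Corvus's first-order condition: 376 - q_C - (1/2)(q_M + q_F) = 0.
Adding the 3 conditions: 1008 − Q − Q = 0, i.e. Q = 504.
Back-substituting: q_M = (254 − 252)/(1/2) = 4, q_F = (378 − 252)/(1/2) = 252, q_C = (376 − 252)/(1/2) = 248.
Total output Q = 4 + 252 + 248 = 504.

504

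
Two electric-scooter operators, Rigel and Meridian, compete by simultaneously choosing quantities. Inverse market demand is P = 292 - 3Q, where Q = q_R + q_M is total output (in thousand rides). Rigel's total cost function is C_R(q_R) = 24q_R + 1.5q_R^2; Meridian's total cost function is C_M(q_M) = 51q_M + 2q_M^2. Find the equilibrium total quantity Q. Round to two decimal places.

41.01

Rigel's profit: π_R = (292 - 3Q)q_R - (24q_R + (3/2)q_R²). Setting ∂π_R/∂q_R = 0: 268 - 9q_R - 3(q_M) = 0.
Meridian's profit: π_M = (292 - 3Q)q_M - (51q_M + 2q_M²). Setting ∂π_M/∂q_M = 0: 241 - 10q_M - 3(q_R) = 0.
Best responses: q_R = (268 - 3q_M)/9, q_M = (241 - 3q_R)/10.
Solving the pair: q_R = 1957/81, q_M = 455/27.
Total output Q = 1957/81 + 455/27 = 41.0123.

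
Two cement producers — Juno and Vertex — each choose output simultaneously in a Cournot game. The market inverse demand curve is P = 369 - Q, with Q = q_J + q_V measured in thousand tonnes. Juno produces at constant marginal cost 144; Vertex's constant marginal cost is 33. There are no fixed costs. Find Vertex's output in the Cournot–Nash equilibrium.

Juno's profit: π_J = (369 - Q)q_J - (144q_J). Setting ∂π_J/∂q_J = 0: 225 - 2q_J - (q_V) = 0.
Vertex's first-order condition: 336 - 2q_V - (q_J) = 0.
Rearranging gives the reaction functions q_J = (225 - q_V)/2 and q_V = (336 - q_J)/2.
Solving the pair: q_J = 38, q_V = 149.

149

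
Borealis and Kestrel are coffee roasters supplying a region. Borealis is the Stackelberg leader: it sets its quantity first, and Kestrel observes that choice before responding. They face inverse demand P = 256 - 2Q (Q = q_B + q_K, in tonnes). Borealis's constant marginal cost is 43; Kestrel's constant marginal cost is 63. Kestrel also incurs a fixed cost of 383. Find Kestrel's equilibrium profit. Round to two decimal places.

348.53

The follower Kestrel best-responds to any q_B: π_K = (256 - 2Q)q_K - 63q_K.
∂π_K/∂q_K = 193 - 2q_B - 4q_K = 0 gives the reaction function q_K = (193 - 2q_B)/4.
Borealis substitutes q_K(q_B) into its own profit: π_B = q_B(256 - 2q_B - (193 - 2q_B)/2) - 43q_B = (319/2 - q_B)q_B - 43q_B.
The leader's first-order condition 233/2 - 2q_B = 0 yields q_B = 233/4.
Then q_K = (193 - 2·(233/4))/4 = 153/8.
Price P = 256 - 2·(619/8) = 405/4.
Kestrel's profit: (405/4 - 63)·(153/8) - 383 = 348.5313.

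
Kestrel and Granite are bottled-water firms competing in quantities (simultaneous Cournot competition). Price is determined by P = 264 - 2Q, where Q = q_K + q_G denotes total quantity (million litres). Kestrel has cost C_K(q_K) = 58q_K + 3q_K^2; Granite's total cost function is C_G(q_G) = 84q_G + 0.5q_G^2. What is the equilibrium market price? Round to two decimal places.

Kestrel's profit: π_K = (264 - 2Q)q_K - (58q_K + 3q_K²). Setting ∂π_K/∂q_K = 0: 206 - 10q_K - 2(q_G) = 0.
Granite's first-order condition: 180 - 5q_G - 2(q_K) = 0.
So q_K = (206 - 2q_G)/10 and q_G = (180 - 2q_K)/5.
Substituting one into the other gives q_K = 335/23 and q_G = 694/23.
Total output Q = 1029/23, so price P = 264 - 2·(1029/23) = 174.5217.

174.52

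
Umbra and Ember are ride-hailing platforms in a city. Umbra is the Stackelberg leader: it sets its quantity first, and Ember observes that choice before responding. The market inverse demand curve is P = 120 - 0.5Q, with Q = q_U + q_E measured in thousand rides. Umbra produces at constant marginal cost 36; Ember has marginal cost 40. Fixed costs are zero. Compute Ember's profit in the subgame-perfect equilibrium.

Solve by backward induction. Given q_U, the follower Ember maximises π_E = (120 - (1/2)q_U - (1/2)q_E)q_E - 40q_E.
∂π_E/∂q_E = 80 - (1/2)q_U - q_E = 0 gives the reaction function q_E = (80 - (1/2)q_U).
The leader anticipates this reaction. Substituting into P = 120 - 0.5Q gives P = 80 - (1/4)q_U, so π_U = (80 - (1/4)q_U)q_U - 36q_U.
The leader's first-order condition 44 - (1/2)q_U = 0 yields q_U = 88.
Then q_E = (80 - (1/2)·88) = 36.
Price P = 120 - (1/2)·124 = 58.
Ember's profit: (58 - 40)·36 = 648.

648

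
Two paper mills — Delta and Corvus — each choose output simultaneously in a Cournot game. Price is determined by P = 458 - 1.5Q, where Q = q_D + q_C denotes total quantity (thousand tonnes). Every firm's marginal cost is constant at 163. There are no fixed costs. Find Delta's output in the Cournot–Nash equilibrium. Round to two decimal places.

Each firm earns π_i = (458 - 1.5Q)q_i - 163q_i.
First-order condition (treating rivals' output as given): 295 - 3q_i - (3/2)q_j = 0.
With identical firms every q_j equals q_i, so q_j = q_i and 295 = (9/2)q_i, giving q_i = 590/9.

65.56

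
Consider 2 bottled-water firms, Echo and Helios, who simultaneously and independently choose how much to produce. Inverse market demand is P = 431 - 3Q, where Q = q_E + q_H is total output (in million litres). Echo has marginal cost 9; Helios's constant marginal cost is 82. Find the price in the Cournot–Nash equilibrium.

Echo's profit: π_E = (431 - 3Q)q_E - (9q_E). Setting ∂π_E/∂q_E = 0: 422 - 6q_E - 3(q_H) = 0.
Helios's profit: π_H = (431 - 3Q)q_H - (82q_H). Setting ∂π_H/∂q_H = 0: 349 - 6q_H - 3(q_E) = 0.
So q_E = (422 - 3q_H)/6 and q_H = (349 - 3q_E)/6.
Substituting one into the other gives q_E = 55 and q_H = 92/3.
Total output Q = 257/3, so price P = 431 - 3·(257/3) = 174.

174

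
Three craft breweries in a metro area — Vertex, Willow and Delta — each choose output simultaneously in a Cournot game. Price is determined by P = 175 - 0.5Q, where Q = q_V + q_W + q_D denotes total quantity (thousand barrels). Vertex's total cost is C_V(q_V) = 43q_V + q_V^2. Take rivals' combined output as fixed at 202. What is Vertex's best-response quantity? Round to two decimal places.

10.33

With rivals' combined output fixed at 202, Vertex's profit is π_V = (175 - (1/2)·202 - (1/2)q_V)q_V - (43q_V + q_V²) = (74 - (1/2)q_V)q_V - (43q_V + q_V²).
∂π_V/∂q_V = 31 - 3q_V = 0, so q_V = 31/3.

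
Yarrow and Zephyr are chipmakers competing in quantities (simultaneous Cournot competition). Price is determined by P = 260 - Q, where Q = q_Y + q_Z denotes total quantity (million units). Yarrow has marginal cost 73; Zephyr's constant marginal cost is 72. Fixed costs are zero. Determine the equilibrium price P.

135

Yarrow's profit: π_Y = (260 - Q)q_Y - (73q_Y). Setting ∂π_Y/∂q_Y = 0: 187 - 2q_Y - (q_Z) = 0.
Zephyr's profit: π_Z = (260 - Q)q_Z - (72q_Z). Setting ∂π_Z/∂q_Z = 0: 188 - 2q_Z - (q_Y) = 0.
Best responses: q_Y = (187 - q_Z)/2, q_Z = (188 - q_Y)/2.
Substituting one into the other gives q_Y = 62 and q_Z = 63.
Total output Q = 125, so price P = 260 - 125 = 135.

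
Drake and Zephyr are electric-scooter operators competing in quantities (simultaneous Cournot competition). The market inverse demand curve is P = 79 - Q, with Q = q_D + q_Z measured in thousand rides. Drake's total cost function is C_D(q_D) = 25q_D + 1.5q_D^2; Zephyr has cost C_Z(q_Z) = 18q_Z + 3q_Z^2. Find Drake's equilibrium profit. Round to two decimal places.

226.23

Drake's profit: π_D = (79 - Q)q_D - (25q_D + (3/2)q_D²). Setting ∂π_D/∂q_D = 0: 54 - 5q_D - (q_Z) = 0.
Zephyr's profit: π_Z = (79 - Q)q_Z - (18q_Z + 3q_Z²). Setting ∂π_Z/∂q_Z = 0: 61 - 8q_Z - (q_D) = 0.
So q_D = (54 - q_Z)/5 and q_Z = (61 - q_D)/8.
Solving the pair: q_D = 371/39, q_Z = 251/39.
Price P = 79 - 622/39 = 63.0513.
Drake's profit: 63.0513·(371/39) - 25·(371/39) - (3/2)(371/39)² = 226.2344.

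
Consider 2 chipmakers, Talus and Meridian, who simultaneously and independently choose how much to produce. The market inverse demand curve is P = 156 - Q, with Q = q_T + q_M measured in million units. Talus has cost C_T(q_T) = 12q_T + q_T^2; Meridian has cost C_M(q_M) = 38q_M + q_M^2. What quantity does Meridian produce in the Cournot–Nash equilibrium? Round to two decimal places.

Talus's profit: π_T = (156 - Q)q_T - (12q_T + q_T²). Setting ∂π_T/∂q_T = 0: 144 - 4q_T - (q_M) = 0.
Meridian's profit: π_M = (156 - Q)q_M - (38q_M + q_M²). Setting ∂π_M/∂q_M = 0: 118 - 4q_M - (q_T) = 0.
Rearranging gives the reaction functions q_T = (144 - q_M)/4 and q_M = (118 - q_T)/4.
Substituting one into the other gives q_T = 458/15 and q_M = 328/15.

21.87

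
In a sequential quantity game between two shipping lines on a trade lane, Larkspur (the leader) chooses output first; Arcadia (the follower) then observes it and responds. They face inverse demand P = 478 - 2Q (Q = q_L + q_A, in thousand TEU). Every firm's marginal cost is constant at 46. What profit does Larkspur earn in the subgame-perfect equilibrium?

11664

Solve by backward induction. Given q_L, the follower Arcadia maximises π_A = (478 - 2q_L - 2q_A)q_A - 46q_A.
∂π_A/∂q_A = 432 - 2q_L - 4q_A = 0 gives the reaction function q_A = (432 - 2q_L)/4.
Larkspur substitutes q_A(q_L) into its own profit: π_L = q_L(478 - 2q_L - (432 - 2q_L)/2) - 46q_L = (262 - q_L)q_L - 46q_L.
The leader's first-order condition 216 - 2q_L = 0 yields q_L = 108.
Then q_A = (432 - 2·108)/4 = 54.
Price P = 478 - 2·162 = 154.
Larkspur's profit: (154 - 46)·108 = 11664.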